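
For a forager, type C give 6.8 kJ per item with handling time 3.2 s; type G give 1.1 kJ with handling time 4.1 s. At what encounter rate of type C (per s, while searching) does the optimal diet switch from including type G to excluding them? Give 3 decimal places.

At the threshold, the rate on type C alone equals the profitability of type G: λ·6.8/(1 + λ·3.2) = 1.1/4.1 = 0.2683.
Rearranging, λ(6.8 − 0.2683×3.2) = 0.2683, so λ = 0.2683/5.941 = 0.04516 per s.

0.045 per s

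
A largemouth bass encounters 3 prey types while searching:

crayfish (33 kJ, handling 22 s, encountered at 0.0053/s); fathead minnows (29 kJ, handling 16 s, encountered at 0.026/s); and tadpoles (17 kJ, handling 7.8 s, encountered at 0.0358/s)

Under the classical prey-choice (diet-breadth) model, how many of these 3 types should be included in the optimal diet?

3

Profitabilities (E/h, kJ/s): tadpoles 2.18, fathead minnows 1.81, crayfish 1.5. Add prey in this order while the next type's profitability exceeds the intake rate on those already taken.
Rate on top 1: 0.4758. fathead minnows: 1.81 > 0.4758 → include.
Rate on top 2: 0.8038. crayfish: 1.5 > 0.8038 → include.
Optimal diet: tadpoles, fathead minnows, crayfish — 3 of 3 types.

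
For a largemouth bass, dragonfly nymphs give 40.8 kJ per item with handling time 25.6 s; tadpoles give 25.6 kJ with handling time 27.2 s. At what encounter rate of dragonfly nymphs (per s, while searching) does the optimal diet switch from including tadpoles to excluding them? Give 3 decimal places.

At the threshold, the rate on dragonfly nymphs alone equals the profitability of tadpoles: λ·40.8/(1 + λ·25.6) = 25.6/27.2 = 0.9412.
Rearranging, λ(40.8 − 0.9412×25.6) = 0.9412, so λ = 0.9412/16.71 = 0.05634 per s.

0.056 per s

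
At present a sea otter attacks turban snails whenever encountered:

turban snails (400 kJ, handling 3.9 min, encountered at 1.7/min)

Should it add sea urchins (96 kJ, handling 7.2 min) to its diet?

No

Intake rate on the current diet: R = (1.7×400) / (1 + 1.7×3.9) = 680/7.63 = 89.12 kJ/min.
sea urchins: E/h = 96/7.2 = 13.33 kJ/min.
Since 13.33 < R, time spent handling sea urchins is better spent searching.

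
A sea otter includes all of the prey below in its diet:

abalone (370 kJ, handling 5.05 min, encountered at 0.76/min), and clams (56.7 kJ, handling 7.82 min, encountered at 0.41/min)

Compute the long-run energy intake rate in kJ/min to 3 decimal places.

37.847 kJ/min

R = (0.76×370 + 0.41×56.7) / (1 + 0.76×5.05 + 0.41×7.82) = 304.4/8.044 = 37.85 kJ/min.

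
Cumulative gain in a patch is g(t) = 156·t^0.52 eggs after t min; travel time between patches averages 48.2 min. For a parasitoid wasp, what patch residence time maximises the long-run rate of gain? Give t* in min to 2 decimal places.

By the marginal value theorem, leave when the instantaneous gain rate g'(t) equals the habitat-wide average g(t)/(T + t).
g'(t) = 0.52·156·t^-0.48. Setting 0.52·156·t^-0.48 = 156·t^0.52/(48.2+t) gives 0.52(48.2+t) = t, so 0.48·t = 0.52×48.2.
t* = 0.52×48.2/0.48 = 52.22 min.

52.22 min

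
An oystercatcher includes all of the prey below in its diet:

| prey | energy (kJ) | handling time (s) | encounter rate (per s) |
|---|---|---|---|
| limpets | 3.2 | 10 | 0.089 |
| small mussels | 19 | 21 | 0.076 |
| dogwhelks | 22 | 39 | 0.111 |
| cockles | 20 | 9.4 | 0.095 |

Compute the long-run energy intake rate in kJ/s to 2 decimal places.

0.70 kJ/s

R = (0.089×3.2 + 0.076×19 + 0.111×22 + 0.095×20) / (1 + 0.089×10 + 0.076×21 + 0.111×39 + 0.095×9.4) = 6.071/8.708 = 0.6972 kJ/s.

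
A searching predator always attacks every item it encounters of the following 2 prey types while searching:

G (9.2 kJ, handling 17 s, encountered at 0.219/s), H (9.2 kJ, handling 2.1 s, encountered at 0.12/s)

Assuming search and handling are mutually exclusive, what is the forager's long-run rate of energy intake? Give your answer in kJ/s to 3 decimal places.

0.627 kJ/s

R = Σλ_iE_i / (1 + Σλ_ih_i)
Numerator: 0.219×9.2 + 0.12×9.2 = 3.119
Denominator: 1 + 0.219×17 + 0.12×2.1 = 4.975
R = 3.119/4.975 = 0.6269 kJ/s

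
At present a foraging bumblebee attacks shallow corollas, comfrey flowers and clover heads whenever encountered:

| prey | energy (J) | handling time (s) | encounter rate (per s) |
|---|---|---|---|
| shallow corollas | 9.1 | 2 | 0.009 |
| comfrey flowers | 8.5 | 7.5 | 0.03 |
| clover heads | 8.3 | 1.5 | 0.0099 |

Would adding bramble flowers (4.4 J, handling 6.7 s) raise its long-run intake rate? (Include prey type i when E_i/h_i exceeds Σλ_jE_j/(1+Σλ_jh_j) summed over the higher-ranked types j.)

Yes

On shallow corollas, comfrey flowers and clover heads alone, R = ΣλE/(1+Σλh) = 0.4191/1.258 = 0.3332 J/s.
bramble flowers: E/h = 4.4/6.7 = 0.6567 J/s.
Since 0.6567 > R, including bramble flowers increases the long-run rate.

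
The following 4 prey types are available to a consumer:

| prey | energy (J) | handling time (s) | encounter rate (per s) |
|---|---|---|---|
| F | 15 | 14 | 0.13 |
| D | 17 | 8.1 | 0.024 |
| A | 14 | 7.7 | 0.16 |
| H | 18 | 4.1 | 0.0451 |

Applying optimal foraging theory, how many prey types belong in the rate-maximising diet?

E/h in descending order: H 4.39, D 2.1, A 1.82, F 1.07 J/s. The optimal diet is the largest prefix of this list for which every included type satisfies E_i/h_i > R on the types above it.
Rate on top 1: 0.6851. D: 2.1 > 0.6851 → include.
Rate on top 2: 0.8844. A: 1.82 > 0.8844 → include.
Rate on top 3: 1.325. F: 1.07 < 1.325 → exclude; stop.
Optimal diet: H, D, A — 3 of 4 types.

3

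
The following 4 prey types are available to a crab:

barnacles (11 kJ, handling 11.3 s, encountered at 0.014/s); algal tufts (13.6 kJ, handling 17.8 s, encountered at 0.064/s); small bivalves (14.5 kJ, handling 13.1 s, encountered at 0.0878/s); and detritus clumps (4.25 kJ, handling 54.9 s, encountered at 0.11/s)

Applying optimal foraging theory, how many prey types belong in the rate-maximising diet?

3

Rank by E/h (kJ/s): small bivalves 1.11, barnacles 0.973, algal tufts 0.764, detritus clumps 0.0774. Include each in turn until the next type's E/h falls below the running intake rate.
Rate on top 1: 0.5921. barnacles: 0.973 > 0.5921 → include.
Rate on top 2: 0.6182. algal tufts: 0.764 > 0.6182 → include.
Rate on top 3: 0.6664. detritus clumps: 0.0774 < 0.6664 → exclude; stop.
Optimal diet: small bivalves, barnacles, algal tufts — 3 of 4 types.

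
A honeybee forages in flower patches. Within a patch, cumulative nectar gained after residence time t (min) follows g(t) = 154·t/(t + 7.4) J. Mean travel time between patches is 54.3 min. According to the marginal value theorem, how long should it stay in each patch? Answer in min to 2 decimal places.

20.05 min

Maximise g(t)/(T+t): set derivative to zero → g'(t)(T+t) = g(t).
g'(t) = 154·7.4/(t + 7.4)². Setting 154·7.4/(t+7.4)² = 154t/[(t+7.4)(54.3+t)] gives 7.4(54.3+t) = t(t+7.4), so t² = 7.4×54.3 = 401.8.
t* = √401.8 = 20.05 min.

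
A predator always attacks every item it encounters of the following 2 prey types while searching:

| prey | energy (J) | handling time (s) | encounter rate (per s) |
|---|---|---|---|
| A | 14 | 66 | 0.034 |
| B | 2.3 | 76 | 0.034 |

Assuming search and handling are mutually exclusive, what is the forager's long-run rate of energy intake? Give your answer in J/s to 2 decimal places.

0.10 J/s

R = Σλ_iE_i / (1 + Σλ_ih_i)
Numerator: 0.034×14 + 0.034×2.3 = 0.5542
Denominator: 1 + 0.034×66 + 0.034×76 = 5.828
R = 0.5542/5.828 = 0.09509 J/s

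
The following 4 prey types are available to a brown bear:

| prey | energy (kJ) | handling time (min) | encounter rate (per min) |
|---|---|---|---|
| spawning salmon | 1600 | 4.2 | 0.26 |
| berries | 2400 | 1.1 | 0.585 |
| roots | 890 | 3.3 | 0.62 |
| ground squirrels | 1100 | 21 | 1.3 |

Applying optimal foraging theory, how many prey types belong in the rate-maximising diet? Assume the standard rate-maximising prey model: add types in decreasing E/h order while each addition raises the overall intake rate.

1

Rank by E/h (kJ/min): berries 2.18e+03, spawning salmon 381, roots 270, ground squirrels 52.4. Include each in turn until the next type's E/h falls below the running intake rate.
Rate on top 1: 854.3. spawning salmon: 381 < 854.3 → exclude; stop.
Optimal diet: berries — 1 of 4 types.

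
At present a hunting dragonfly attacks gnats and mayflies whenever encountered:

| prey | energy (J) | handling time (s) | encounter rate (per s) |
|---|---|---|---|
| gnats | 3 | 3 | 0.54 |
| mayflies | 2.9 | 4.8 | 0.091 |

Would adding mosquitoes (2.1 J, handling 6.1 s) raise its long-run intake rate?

On gnats and mayflies alone, R = ΣλE/(1+Σλh) = 1.884/3.057 = 0.6163 J/s.
mosquitoes: E/h = 2.1/6.1 = 0.3443 J/s.
0.3443 < 0.6163, so adding mosquitoes would lower the average — exclude it.

No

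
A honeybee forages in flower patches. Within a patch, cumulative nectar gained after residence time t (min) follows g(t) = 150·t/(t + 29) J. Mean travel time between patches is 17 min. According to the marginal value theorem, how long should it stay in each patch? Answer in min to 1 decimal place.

22.2 min

By the marginal value theorem, leave when the instantaneous gain rate g'(t) equals the habitat-wide average g(t)/(T + t).
g'(t) = 150·29/(t + 29)². Setting 150·29/(t+29)² = 150t/[(t+29)(17+t)] gives 29(17+t) = t(t+29), so t² = 29×17 = 493.
t* = √493 = 22.2 min.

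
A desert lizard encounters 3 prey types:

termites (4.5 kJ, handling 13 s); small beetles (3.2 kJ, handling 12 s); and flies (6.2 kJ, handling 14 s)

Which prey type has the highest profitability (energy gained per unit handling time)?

Profitability E/h (kJ/s): termites = 4.5/13 = 0.346, small beetles = 3.2/12 = 0.267, flies = 6.2/14 = 0.443.
Ranked: flies > termites > small beetles.

flies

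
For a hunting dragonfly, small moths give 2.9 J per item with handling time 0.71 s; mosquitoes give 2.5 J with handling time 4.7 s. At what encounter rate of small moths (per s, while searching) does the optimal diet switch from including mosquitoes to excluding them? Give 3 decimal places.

0.211 per s

The zero-one rule: include mosquitoes iff E₂/h₂ > λE₁/(1+λh₁). Equality gives the switch point.
λE₁h₂ = E₂ + λE₂h₁ ⇒ λ = E₂/(E₁h₂ − E₂h₁) = 2.5/(13.63 − 1.775) = 0.2109 per s.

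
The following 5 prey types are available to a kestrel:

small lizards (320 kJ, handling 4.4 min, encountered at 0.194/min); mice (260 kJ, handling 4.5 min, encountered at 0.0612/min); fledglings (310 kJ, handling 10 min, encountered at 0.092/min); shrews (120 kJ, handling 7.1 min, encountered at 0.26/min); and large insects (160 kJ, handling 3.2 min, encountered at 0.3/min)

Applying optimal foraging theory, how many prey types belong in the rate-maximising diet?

E/h in descending order: small lizards 72.7, mice 57.8, large insects 50, fledglings 31, shrews 16.9 kJ/min. The optimal diet is the largest prefix of this list for which every included type satisfies E_i/h_i > R on the types above it.
Rate on top 1: 33.49. mice: 57.8 > 33.49 → include.
Rate on top 2: 36.63. large insects: 50 > 36.63 → include.
Rate on top 3: 40.79. fledglings: 31 < 40.79 → exclude; stop.
Optimal diet: small lizards, mice, large insects — 3 of 5 types.

3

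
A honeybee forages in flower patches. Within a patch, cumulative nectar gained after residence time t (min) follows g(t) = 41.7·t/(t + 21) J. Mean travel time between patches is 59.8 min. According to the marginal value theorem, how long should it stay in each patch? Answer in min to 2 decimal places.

Optimal t* satisfies g'(t*) = g(t*)/(T + t*).
g'(t) = 41.7·21/(t + 21)². Setting 41.7·21/(t+21)² = 41.7t/[(t+21)(59.8+t)] gives 21(59.8+t) = t(t+21), so t² = 21×59.8 = 1256.
t* = √1256 = 35.44 min.

35.44 min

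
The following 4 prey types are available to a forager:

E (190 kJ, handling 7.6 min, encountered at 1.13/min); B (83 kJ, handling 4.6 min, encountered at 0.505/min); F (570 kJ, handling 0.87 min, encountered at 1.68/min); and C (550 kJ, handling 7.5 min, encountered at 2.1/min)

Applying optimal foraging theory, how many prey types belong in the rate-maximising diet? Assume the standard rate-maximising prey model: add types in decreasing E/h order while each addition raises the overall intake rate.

E/h in descending order: F 655, C 73.3, E 25, B 18 kJ/min. The optimal diet is the largest prefix of this list for which every included type satisfies E_i/h_i > R on the types above it.
Rate on top 1: 389. C: 73.3 < 389 → exclude; stop.
Optimal diet: F — 1 of 4 types.

1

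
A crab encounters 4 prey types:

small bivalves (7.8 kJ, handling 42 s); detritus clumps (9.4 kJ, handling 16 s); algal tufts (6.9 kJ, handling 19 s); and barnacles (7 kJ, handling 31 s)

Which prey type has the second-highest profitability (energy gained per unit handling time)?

Profitability E/h (kJ/s): small bivalves = 7.8/42 = 0.186, detritus clumps = 9.4/16 = 0.588, algal tufts = 6.9/19 = 0.363, barnacles = 7/31 = 0.226.
Ranked: detritus clumps > algal tufts > barnacles > small bivalves.

algal tufts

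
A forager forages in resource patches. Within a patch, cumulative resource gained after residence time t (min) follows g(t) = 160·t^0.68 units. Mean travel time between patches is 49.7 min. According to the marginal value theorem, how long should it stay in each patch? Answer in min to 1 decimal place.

Optimal t* satisfies g'(t*) = g(t*)/(T + t*).
g'(t) = 0.68·160·t^-0.32. Setting 0.68·160·t^-0.32 = 160·t^0.68/(49.7+t) gives 0.68(49.7+t) = t, so 0.32·t = 0.68×49.7.
t* = 0.68×49.7/0.32 = 105.6 min.

105.6 min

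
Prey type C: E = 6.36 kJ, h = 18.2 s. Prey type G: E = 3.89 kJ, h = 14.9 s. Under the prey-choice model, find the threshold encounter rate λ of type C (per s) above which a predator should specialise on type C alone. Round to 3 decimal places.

The zero-one rule: include type G iff E₂/h₂ > λE₁/(1+λh₁). Equality gives the switch point.
λE₁h₂ = E₂ + λE₂h₁ ⇒ λ = E₂/(E₁h₂ − E₂h₁) = 3.89/(94.76 − 70.8) = 0.1623 per s.

0.162 per s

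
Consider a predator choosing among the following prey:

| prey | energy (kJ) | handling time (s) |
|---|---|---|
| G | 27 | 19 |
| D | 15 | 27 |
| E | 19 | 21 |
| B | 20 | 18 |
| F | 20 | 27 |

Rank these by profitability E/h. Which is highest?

Profitability E/h (kJ/s): G = 27/19 = 1.42, D = 15/27 = 0.556, E = 19/21 = 0.905, B = 20/18 = 1.11, F = 20/27 = 0.741.
Ranked: G > B > E > F > D.

G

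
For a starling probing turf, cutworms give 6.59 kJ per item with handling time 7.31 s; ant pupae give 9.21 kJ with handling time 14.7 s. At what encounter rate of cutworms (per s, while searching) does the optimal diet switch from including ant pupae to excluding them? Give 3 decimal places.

0.312 per s

Drop ant pupae once their profitability E₂/h₂ falls below the rate achievable on cutworms alone: E₂/h₂ = λE₁/(1 + λh₁).
Solve for λ: λE₁h₂ = E₂(1 + λh₁) → λ(E₁h₂ − E₂h₁) = E₂ → λ = E₂/(E₁h₂ − E₂h₁).
λ = 9.21/(6.59×14.7 − 9.21×7.31) = 9.21/29.55 = 0.3117 per s.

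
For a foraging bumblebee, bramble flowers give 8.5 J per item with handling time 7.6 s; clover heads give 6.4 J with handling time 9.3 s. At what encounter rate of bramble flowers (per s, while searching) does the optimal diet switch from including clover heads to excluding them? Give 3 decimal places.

The zero-one rule: include clover heads iff E₂/h₂ > λE₁/(1+λh₁). Equality gives the switch point.
λE₁h₂ = E₂ + λE₂h₁ ⇒ λ = E₂/(E₁h₂ − E₂h₁) = 6.4/(79.05 − 48.64) = 0.2105 per s.

0.210 per s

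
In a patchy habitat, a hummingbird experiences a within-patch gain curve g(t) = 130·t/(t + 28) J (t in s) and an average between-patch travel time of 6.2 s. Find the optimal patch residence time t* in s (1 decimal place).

Optimal t* satisfies g'(t*) = g(t*)/(T + t*).
g'(t) = 130·28/(t + 28)². Setting 130·28/(t+28)² = 130t/[(t+28)(6.2+t)] gives 28(6.2+t) = t(t+28), so t² = 28×6.2 = 173.6.
t* = √173.6 = 13.18 s.

13.2 s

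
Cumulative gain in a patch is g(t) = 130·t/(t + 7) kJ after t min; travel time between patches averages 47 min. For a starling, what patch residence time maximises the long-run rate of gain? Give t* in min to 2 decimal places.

Optimal t* satisfies g'(t*) = g(t*)/(T + t*).
g'(t) = 130·7/(t + 7)². Setting 130·7/(t+7)² = 130t/[(t+7)(47+t)] gives 7(47+t) = t(t+7), so t² = 7×47 = 329.
t* = √329 = 18.14 min.

18.14 min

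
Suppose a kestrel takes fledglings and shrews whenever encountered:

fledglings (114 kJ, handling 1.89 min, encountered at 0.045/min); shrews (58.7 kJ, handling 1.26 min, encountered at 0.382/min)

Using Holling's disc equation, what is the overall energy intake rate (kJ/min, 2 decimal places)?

17.59 kJ/min

R = Σλ_iE_i / (1 + Σλ_ih_i)
Numerator: 0.045×114 + 0.382×58.7 = 27.55
Denominator: 1 + 0.045×1.89 + 0.382×1.26 = 1.566
R = 27.55/1.566 = 17.59 kJ/min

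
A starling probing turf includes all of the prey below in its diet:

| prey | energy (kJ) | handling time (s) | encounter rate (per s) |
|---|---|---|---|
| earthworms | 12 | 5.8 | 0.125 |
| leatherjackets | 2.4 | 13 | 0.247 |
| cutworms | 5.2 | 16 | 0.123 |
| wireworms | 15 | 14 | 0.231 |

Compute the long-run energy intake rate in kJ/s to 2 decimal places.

0.61 kJ/s

R = Σλ_iE_i / (1 + Σλ_ih_i)
Numerator: 0.125×12 + 0.247×2.4 + 0.123×5.2 + 0.231×15 = 6.197
Denominator: 1 + 0.125×5.8 + 0.247×13 + 0.123×16 + 0.231×14 = 10.14
R = 6.197/10.14 = 0.6113 kJ/s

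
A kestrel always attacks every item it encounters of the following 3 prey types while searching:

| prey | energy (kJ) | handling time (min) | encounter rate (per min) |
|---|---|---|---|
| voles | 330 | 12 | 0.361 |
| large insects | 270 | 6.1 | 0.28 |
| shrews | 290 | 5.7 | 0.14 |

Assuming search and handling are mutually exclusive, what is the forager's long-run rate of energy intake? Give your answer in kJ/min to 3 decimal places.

R = Σλ_iE_i / (1 + Σλ_ih_i)
Numerator: 0.361×330 + 0.28×270 + 0.14×290 = 235.3
Denominator: 1 + 0.361×12 + 0.28×6.1 + 0.14×5.7 = 7.838
R = 235.3/7.838 = 30.02 kJ/min

30.024 kJ/min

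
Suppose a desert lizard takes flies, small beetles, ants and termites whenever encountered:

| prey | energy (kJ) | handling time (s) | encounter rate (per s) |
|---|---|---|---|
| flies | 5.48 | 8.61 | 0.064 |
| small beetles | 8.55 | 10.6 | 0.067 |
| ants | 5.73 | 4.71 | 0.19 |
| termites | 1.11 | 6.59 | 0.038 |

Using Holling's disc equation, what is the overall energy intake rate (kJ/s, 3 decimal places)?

R = Σλ_iE_i / (1 + Σλ_ih_i)
Numerator: 0.064×5.48 + 0.067×8.55 + 0.19×5.73 + 0.038×1.11 = 2.054
Denominator: 1 + 0.064×8.61 + 0.067×10.6 + 0.19×4.71 + 0.038×6.59 = 3.407
R = 2.054/3.407 = 0.6031 kJ/s

0.603 kJ/s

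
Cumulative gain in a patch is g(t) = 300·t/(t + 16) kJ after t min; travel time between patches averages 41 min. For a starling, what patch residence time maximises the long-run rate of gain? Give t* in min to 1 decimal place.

25.6 min

By the marginal value theorem, leave when the instantaneous gain rate g'(t) equals the habitat-wide average g(t)/(T + t).
g'(t) = 300·16/(t + 16)². Setting 300·16/(t+16)² = 300t/[(t+16)(41+t)] gives 16(41+t) = t(t+16), so t² = 16×41 = 656.
t* = √656 = 25.61 min.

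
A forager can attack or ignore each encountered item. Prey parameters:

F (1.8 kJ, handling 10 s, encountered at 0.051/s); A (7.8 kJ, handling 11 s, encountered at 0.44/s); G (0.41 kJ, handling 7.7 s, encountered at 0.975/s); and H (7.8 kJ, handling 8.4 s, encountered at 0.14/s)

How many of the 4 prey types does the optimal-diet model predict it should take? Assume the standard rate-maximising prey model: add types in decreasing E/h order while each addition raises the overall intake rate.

E/h in descending order: H 0.929, A 0.709, F 0.18, G 0.0532 kJ/s. The optimal diet is the largest prefix of this list for which every included type satisfies E_i/h_i > R on the types above it.
Rate on top 1: 0.5018. A: 0.709 > 0.5018 → include.
Rate on top 2: 0.6448. F: 0.18 < 0.6448 → exclude; stop.
Optimal diet: H, A — 2 of 4 types.

2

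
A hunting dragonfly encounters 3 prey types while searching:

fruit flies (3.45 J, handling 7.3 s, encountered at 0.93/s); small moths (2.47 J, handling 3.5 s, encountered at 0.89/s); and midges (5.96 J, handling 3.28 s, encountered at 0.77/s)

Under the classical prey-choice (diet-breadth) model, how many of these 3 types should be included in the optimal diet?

1

Rank by E/h (J/s): midges 1.82, small moths 0.706, fruit flies 0.473. Include each in turn until the next type's E/h falls below the running intake rate.
Rate on top 1: 1.302. small moths: 0.706 < 1.302 → exclude; stop.
Optimal diet: midges — 1 of 3 types.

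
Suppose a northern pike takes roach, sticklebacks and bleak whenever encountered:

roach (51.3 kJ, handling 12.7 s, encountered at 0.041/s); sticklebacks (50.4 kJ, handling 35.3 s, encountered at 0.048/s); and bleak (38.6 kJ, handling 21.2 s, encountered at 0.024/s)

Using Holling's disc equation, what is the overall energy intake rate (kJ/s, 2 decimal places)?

R = Σλ_iE_i / (1 + Σλ_ih_i)
Numerator: 0.041×51.3 + 0.048×50.4 + 0.024×38.6 = 5.449
Denominator: 1 + 0.041×12.7 + 0.048×35.3 + 0.024×21.2 = 3.724
R = 5.449/3.724 = 1.463 kJ/s

1.46 kJ/s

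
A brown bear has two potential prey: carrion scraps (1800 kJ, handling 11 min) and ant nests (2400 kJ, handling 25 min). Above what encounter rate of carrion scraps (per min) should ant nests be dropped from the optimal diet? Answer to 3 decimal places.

Drop ant nests once their profitability E₂/h₂ falls below the rate achievable on carrion scraps alone: E₂/h₂ = λE₁/(1 + λh₁).
Solve for λ: λE₁h₂ = E₂(1 + λh₁) → λ(E₁h₂ − E₂h₁) = E₂ → λ = E₂/(E₁h₂ − E₂h₁).
λ = 2400/(1800×25 − 2400×11) = 2400/1.86e+04 = 0.129 per min.

0.129 per min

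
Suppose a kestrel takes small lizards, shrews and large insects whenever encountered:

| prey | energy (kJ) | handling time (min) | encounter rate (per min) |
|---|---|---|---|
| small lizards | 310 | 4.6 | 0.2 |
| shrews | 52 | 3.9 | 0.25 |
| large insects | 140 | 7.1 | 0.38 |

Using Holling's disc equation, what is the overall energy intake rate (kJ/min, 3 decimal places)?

Energy encountered per unit search time: 0.2×310 + 0.25×52 + 0.38×140 = 128.2 kJ/min.
Handling time per unit search time: 0.2×4.6 + 0.25×3.9 + 0.38×7.1 = 4.593.
Rate = 128.2/(1 + 4.593) = 22.92 kJ/min.

22.922 kJ/min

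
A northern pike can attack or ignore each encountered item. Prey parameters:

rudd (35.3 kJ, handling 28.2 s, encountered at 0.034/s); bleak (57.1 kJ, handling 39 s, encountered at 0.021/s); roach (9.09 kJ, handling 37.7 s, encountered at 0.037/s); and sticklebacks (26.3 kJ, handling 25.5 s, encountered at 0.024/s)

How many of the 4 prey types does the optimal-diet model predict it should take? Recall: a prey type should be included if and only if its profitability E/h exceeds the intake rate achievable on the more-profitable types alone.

3

Rank by E/h (kJ/s): bleak 1.46, rudd 1.25, sticklebacks 1.03, roach 0.241. Include each in turn until the next type's E/h falls below the running intake rate.
Rate on top 1: 0.6592. rudd: 1.25 > 0.6592 → include.
Rate on top 2: 0.8637. sticklebacks: 1.03 > 0.8637 → include.
Rate on top 3: 0.894. roach: 0.241 < 0.894 → exclude; stop.
Optimal diet: bleak, rudd, sticklebacks — 3 of 4 types.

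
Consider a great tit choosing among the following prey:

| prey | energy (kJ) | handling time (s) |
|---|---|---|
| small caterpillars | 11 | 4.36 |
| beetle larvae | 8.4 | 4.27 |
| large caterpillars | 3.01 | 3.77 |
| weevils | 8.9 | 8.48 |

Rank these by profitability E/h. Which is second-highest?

beetle larvae

Profitability E/h (kJ/s): small caterpillars = 11/4.36 = 2.52, beetle larvae = 8.4/4.27 = 1.97, large caterpillars = 3.01/3.77 = 0.798, weevils = 8.9/8.48 = 1.05.
Ranked: small caterpillars > beetle larvae > weevils > large caterpillars.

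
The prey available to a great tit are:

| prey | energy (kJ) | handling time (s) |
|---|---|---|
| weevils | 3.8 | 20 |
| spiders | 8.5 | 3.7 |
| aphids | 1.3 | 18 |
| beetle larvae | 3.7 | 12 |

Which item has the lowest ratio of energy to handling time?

In descending order of E/h:
spiders: 8.5/3.7 = 2.3 kJ/s
beetle larvae: 3.7/12 = 0.308 kJ/s
weevils: 3.8/20 = 0.19 kJ/s
aphids: 1.3/18 = 0.0722 kJ/s

aphids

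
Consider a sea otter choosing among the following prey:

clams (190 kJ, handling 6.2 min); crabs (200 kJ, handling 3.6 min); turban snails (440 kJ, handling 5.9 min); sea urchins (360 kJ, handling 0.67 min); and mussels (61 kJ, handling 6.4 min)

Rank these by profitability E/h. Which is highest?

In descending order of E/h:
sea urchins: 360/0.67 = 537 kJ/min
turban snails: 440/5.9 = 74.6 kJ/min
crabs: 200/3.6 = 55.6 kJ/min
clams: 190/6.2 = 30.6 kJ/min
mussels: 61/6.4 = 9.53 kJ/min

sea urchins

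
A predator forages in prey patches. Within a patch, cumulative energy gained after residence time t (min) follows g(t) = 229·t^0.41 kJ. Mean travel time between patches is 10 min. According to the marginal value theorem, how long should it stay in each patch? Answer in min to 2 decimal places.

Optimal t* satisfies g'(t*) = g(t*)/(T + t*).
g'(t) = 0.41·229·t^-0.59. Setting 0.41·229·t^-0.59 = 229·t^0.41/(10+t) gives 0.41(10+t) = t, so 0.59·t = 0.41×10.
t* = 0.41×10/0.59 = 6.949 min.

6.95 min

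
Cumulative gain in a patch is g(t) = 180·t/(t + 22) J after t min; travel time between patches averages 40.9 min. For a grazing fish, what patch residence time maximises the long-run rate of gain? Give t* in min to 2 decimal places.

30.00 min

Maximise g(t)/(T+t): set derivative to zero → g'(t)(T+t) = g(t).
g'(t) = 180·22/(t + 22)². Setting 180·22/(t+22)² = 180t/[(t+22)(40.9+t)] gives 22(40.9+t) = t(t+22), so t² = 22×40.9 = 899.8.
t* = √899.8 = 30 min.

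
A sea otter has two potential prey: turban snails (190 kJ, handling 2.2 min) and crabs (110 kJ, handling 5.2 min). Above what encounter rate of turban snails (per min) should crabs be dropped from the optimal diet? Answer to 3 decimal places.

Drop crabs once their profitability E₂/h₂ falls below the rate achievable on turban snails alone: E₂/h₂ = λE₁/(1 + λh₁).
Solve for λ: λE₁h₂ = E₂(1 + λh₁) → λ(E₁h₂ − E₂h₁) = E₂ → λ = E₂/(E₁h₂ − E₂h₁).
λ = 110/(190×5.2 − 110×2.2) = 110/746 = 0.1475 per min.

0.147 per min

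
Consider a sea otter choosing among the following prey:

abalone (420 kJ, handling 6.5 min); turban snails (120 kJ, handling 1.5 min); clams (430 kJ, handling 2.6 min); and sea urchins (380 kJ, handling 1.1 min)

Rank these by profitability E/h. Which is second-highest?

Profitability E/h (kJ/min): abalone = 420/6.5 = 64.6, turban snails = 120/1.5 = 80, clams = 430/2.6 = 165, sea urchins = 380/1.1 = 345.
Ranked: sea urchins > clams > turban snails > abalone.

clams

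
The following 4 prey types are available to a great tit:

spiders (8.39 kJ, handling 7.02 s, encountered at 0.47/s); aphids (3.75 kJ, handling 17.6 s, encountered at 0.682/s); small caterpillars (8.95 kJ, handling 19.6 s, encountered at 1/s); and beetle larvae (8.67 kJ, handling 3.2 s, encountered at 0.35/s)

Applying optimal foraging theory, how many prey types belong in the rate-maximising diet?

1

Rank by E/h (kJ/s): beetle larvae 2.71, spiders 1.2, small caterpillars 0.457, aphids 0.213. Include each in turn until the next type's E/h falls below the running intake rate.
Rate on top 1: 1.431. spiders: 1.2 < 1.431 → exclude; stop.
Optimal diet: beetle larvae — 1 of 4 types.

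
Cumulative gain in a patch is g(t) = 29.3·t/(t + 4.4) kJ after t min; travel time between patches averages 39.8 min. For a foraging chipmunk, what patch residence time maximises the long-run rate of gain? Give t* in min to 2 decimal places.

Maximise g(t)/(T+t): set derivative to zero → g'(t)(T+t) = g(t).
g'(t) = 29.3·4.4/(t + 4.4)². Setting 29.3·4.4/(t+4.4)² = 29.3t/[(t+4.4)(39.8+t)] gives 4.4(39.8+t) = t(t+4.4), so t² = 4.4×39.8 = 175.1.
t* = √175.1 = 13.23 min.

13.23 min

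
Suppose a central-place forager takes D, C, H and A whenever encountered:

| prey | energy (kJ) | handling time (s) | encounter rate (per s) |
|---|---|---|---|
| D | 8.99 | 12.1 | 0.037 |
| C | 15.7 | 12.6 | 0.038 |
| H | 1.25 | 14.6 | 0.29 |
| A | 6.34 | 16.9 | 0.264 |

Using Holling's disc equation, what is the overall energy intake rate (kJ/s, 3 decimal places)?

Energy encountered per unit search time: 0.037×8.99 + 0.038×15.7 + 0.29×1.25 + 0.264×6.34 = 2.965 kJ/s.
Handling time per unit search time: 0.037×12.1 + 0.038×12.6 + 0.29×14.6 + 0.264×16.9 = 9.622.
Rate = 2.965/(1 + 9.622) = 0.2792 kJ/s.

0.279 kJ/s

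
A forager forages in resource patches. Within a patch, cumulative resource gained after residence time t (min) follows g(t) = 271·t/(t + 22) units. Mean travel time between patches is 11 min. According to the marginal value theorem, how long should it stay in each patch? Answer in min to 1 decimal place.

Optimal t* satisfies g'(t*) = g(t*)/(T + t*).
g'(t) = 271·22/(t + 22)². Setting 271·22/(t+22)² = 271t/[(t+22)(11+t)] gives 22(11+t) = t(t+22), so t² = 22×11 = 242.
t* = √242 = 15.56 min.

15.6 min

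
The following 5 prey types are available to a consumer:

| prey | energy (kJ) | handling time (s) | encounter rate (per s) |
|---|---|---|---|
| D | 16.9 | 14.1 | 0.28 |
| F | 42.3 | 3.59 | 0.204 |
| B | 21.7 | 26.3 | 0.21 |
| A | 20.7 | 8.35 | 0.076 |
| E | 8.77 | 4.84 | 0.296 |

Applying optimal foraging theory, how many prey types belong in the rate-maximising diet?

1

Profitabilities (E/h, kJ/s): F 11.8, A 2.48, E 1.81, D 1.2, B 0.825. Add prey in this order while the next type's profitability exceeds the intake rate on those already taken.
Rate on top 1: 4.981. A: 2.48 < 4.981 → exclude; stop.
Optimal diet: F — 1 of 5 types.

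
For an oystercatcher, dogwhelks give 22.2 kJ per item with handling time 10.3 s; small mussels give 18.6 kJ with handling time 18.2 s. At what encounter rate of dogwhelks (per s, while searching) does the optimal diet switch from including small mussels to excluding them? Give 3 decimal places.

The zero-one rule: include small mussels iff E₂/h₂ > λE₁/(1+λh₁). Equality gives the switch point.
λE₁h₂ = E₂ + λE₂h₁ ⇒ λ = E₂/(E₁h₂ − E₂h₁) = 18.6/(404 − 191.6) = 0.08755 per s.

0.088 per s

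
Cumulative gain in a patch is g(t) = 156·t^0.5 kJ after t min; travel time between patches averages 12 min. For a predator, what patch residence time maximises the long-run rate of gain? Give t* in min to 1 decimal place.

12.0 min

By the marginal value theorem, leave when the instantaneous gain rate g'(t) equals the habitat-wide average g(t)/(T + t).
g'(t) = 0.5·156·t^-0.5. Setting 0.5·156·t^-0.5 = 156·t^0.5/(12+t) gives 0.5(12+t) = t, so 0.50·t = 0.5×12.
t* = 0.5×12/0.50 = 12 min.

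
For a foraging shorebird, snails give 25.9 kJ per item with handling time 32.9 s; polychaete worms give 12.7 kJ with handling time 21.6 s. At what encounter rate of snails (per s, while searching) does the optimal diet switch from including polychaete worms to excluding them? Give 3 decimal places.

0.090 per s

The zero-one rule: include polychaete worms iff E₂/h₂ > λE₁/(1+λh₁). Equality gives the switch point.
λE₁h₂ = E₂ + λE₂h₁ ⇒ λ = E₂/(E₁h₂ − E₂h₁) = 12.7/(559.4 − 417.8) = 0.08968 per s.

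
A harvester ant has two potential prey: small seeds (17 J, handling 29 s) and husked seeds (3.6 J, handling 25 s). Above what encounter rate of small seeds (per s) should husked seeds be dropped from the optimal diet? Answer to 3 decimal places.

0.011 per s

At the threshold, the rate on small seeds alone equals the profitability of husked seeds: λ·17/(1 + λ·29) = 3.6/25 = 0.144.
Rearranging, λ(17 − 0.144×29) = 0.144, so λ = 0.144/12.82 = 0.01123 per s.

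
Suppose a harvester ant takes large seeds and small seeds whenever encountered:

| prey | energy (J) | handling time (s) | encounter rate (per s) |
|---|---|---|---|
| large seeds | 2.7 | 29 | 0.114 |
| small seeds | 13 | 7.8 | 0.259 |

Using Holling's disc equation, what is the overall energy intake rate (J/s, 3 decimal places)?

R = Σλ_iE_i / (1 + Σλ_ih_i)
Numerator: 0.114×2.7 + 0.259×13 = 3.675
Denominator: 1 + 0.114×29 + 0.259×7.8 = 6.326
R = 3.675/6.326 = 0.5809 J/s

0.581 J/s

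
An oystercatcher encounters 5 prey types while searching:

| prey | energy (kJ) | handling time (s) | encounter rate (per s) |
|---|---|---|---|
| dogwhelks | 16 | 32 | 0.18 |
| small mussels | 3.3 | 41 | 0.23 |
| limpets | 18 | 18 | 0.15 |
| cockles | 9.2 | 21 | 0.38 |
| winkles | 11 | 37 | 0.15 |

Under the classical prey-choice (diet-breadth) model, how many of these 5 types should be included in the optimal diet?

E/h in descending order: limpets 1, dogwhelks 0.5, cockles 0.438, winkles 0.297, small mussels 0.0805 kJ/s. The optimal diet is the largest prefix of this list for which every included type satisfies E_i/h_i > R on the types above it.
Rate on top 1: 0.7297. dogwhelks: 0.5 < 0.7297 → exclude; stop.
Optimal diet: limpets — 1 of 5 types.

1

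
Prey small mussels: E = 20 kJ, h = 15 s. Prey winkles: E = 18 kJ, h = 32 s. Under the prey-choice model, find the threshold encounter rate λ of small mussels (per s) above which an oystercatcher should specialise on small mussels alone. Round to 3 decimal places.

0.049 per s

At the threshold, the rate on small mussels alone equals the profitability of winkles: λ·20/(1 + λ·15) = 18/32 = 0.5625.
Rearranging, λ(20 − 0.5625×15) = 0.5625, so λ = 0.5625/11.56 = 0.04865 per s.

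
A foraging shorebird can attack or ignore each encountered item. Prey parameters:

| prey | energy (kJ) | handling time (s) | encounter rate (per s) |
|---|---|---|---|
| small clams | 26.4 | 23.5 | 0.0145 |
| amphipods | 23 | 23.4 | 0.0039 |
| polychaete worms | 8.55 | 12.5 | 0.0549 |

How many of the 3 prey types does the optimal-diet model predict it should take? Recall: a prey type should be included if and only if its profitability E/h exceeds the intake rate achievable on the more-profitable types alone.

3

E/h in descending order: small clams 1.12, amphipods 0.983, polychaete worms 0.684 kJ/s. The optimal diet is the largest prefix of this list for which every included type satisfies E_i/h_i > R on the types above it.
Rate on top 1: 0.2855. amphipods: 0.983 > 0.2855 → include.
Rate on top 2: 0.33. polychaete worms: 0.684 > 0.33 → include.
Optimal diet: small clams, amphipods, polychaete worms — 3 of 3 types.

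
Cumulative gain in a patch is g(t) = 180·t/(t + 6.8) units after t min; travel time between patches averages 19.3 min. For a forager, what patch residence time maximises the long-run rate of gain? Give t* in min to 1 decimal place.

By the marginal value theorem, leave when the instantaneous gain rate g'(t) equals the habitat-wide average g(t)/(T + t).
g'(t) = 180·6.8/(t + 6.8)². Setting 180·6.8/(t+6.8)² = 180t/[(t+6.8)(19.3+t)] gives 6.8(19.3+t) = t(t+6.8), so t² = 6.8×19.3 = 131.2.
t* = √131.2 = 11.46 min.

11.5 min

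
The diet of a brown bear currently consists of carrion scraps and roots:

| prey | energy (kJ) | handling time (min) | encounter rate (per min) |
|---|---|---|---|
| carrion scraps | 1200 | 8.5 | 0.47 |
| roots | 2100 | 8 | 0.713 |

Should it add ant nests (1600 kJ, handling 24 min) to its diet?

Current rate: (0.47×1200 + 0.713×2100)/(1 + 0.47×8.5 + 0.713×8) = 192.7 kJ/min.
ant nests: E/h = 1600/24 = 66.67 kJ/min.
Since 66.67 < R, time spent handling ant nests is better spent searching.

No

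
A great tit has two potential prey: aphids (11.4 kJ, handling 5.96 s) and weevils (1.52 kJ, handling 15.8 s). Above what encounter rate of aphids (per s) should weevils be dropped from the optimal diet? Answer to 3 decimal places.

The zero-one rule: include weevils iff E₂/h₂ > λE₁/(1+λh₁). Equality gives the switch point.
λE₁h₂ = E₂ + λE₂h₁ ⇒ λ = E₂/(E₁h₂ − E₂h₁) = 1.52/(180.1 − 9.059) = 0.008886 per s.

0.009 per s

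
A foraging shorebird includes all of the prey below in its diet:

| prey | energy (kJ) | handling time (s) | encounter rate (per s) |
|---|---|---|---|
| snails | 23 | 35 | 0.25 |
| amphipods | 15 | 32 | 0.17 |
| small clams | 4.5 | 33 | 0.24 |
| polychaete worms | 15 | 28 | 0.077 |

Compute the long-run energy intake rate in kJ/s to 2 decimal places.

R = Σλ_iE_i / (1 + Σλ_ih_i)
Numerator: 0.25×23 + 0.17×15 + 0.24×4.5 + 0.077×15 = 10.54
Denominator: 1 + 0.25×35 + 0.17×32 + 0.24×33 + 0.077×28 = 25.27
R = 10.54/25.27 = 0.417 kJ/s

0.42 kJ/s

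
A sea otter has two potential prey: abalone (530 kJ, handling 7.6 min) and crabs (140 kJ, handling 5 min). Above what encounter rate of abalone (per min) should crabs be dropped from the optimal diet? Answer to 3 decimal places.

0.088 per min

Drop crabs once their profitability E₂/h₂ falls below the rate achievable on abalone alone: E₂/h₂ = λE₁/(1 + λh₁).
Solve for λ: λE₁h₂ = E₂(1 + λh₁) → λ(E₁h₂ − E₂h₁) = E₂ → λ = E₂/(E₁h₂ − E₂h₁).
λ = 140/(530×5 − 140×7.6) = 140/1586 = 0.08827 per min.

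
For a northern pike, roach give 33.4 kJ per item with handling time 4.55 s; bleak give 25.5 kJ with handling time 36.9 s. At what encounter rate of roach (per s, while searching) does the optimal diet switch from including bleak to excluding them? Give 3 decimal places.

0.023 per s

Drop bleak once their profitability E₂/h₂ falls below the rate achievable on roach alone: E₂/h₂ = λE₁/(1 + λh₁).
Solve for λ: λE₁h₂ = E₂(1 + λh₁) → λ(E₁h₂ − E₂h₁) = E₂ → λ = E₂/(E₁h₂ − E₂h₁).
λ = 25.5/(33.4×36.9 − 25.5×4.55) = 25.5/1116 = 0.02284 per s.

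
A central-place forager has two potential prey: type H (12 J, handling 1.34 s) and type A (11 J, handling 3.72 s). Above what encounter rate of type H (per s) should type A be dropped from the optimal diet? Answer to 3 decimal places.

0.368 per s

Drop type A once their profitability E₂/h₂ falls below the rate achievable on type H alone: E₂/h₂ = λE₁/(1 + λh₁).
Solve for λ: λE₁h₂ = E₂(1 + λh₁) → λ(E₁h₂ − E₂h₁) = E₂ → λ = E₂/(E₁h₂ − E₂h₁).
λ = 11/(12×3.72 − 11×1.34) = 11/29.9 = 0.3679 per s.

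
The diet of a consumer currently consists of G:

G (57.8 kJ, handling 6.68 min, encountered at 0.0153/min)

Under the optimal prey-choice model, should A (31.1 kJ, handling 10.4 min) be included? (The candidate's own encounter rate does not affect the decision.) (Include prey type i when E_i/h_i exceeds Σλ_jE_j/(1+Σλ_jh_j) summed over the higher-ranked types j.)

Current rate: (0.0153×57.8)/(1 + 0.0153×6.68) = 0.8023 kJ/min.
Profitability of A: 31.1/10.4 = 2.99 kJ/min.
Since 2.99 > R, including A increases the long-run rate.

Yes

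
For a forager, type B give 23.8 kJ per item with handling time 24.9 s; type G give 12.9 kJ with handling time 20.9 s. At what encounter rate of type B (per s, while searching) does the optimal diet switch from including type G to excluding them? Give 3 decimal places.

0.073 per s

The zero-one rule: include type G iff E₂/h₂ > λE₁/(1+λh₁). Equality gives the switch point.
λE₁h₂ = E₂ + λE₂h₁ ⇒ λ = E₂/(E₁h₂ − E₂h₁) = 12.9/(497.4 − 321.2) = 0.07321 per s.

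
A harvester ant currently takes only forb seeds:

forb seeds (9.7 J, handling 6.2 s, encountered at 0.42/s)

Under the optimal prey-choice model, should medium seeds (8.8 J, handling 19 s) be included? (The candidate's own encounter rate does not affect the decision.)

No

Current rate: (0.42×9.7)/(1 + 0.42×6.2) = 1.13 J/s.
Profitability of medium seeds: 8.8/19 = 0.4632 J/s.
Since 0.4632 < R, time spent handling medium seeds is better spent searching.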